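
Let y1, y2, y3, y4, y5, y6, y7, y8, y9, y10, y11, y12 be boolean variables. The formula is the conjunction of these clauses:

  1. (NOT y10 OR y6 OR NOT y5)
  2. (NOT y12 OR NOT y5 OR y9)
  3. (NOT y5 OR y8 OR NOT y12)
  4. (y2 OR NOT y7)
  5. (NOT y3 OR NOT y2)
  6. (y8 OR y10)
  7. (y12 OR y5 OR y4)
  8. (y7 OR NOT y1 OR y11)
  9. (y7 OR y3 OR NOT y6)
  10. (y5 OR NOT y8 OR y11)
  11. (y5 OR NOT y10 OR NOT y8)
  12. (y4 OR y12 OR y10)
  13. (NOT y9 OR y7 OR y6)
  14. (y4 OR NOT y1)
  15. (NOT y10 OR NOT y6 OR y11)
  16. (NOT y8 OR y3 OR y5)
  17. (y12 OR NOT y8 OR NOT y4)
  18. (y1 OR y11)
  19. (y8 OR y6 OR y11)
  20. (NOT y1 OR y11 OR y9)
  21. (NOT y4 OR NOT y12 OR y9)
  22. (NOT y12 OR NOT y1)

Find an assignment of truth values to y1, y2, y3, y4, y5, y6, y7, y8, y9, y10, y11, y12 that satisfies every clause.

y1=True, y2=True, y3=False, y4=True, y5=False, y6=False, y7=True, y8=False, y9=True, y10=True, y11=True, y12=False

Check each clause:
  1. (y6 OR NOT y5 OR NOT y10) — NOT y5 is true.
  2. (NOT y5 OR y9 OR NOT y12) — y9 is true.
  3. (y8 OR NOT y12 OR NOT y5) — NOT y5 is true.
  4. (NOT y7 OR y2) — y2 is true.
  5. (NOT y2 OR NOT y3) — NOT y3 is true.
  6. (y8 OR y10) — y10 is true.
  7. (y5 OR y4 OR y12) — y4 is true.
  8. (NOT y1 OR y11 OR y7) — y11 is true.
  9. (y7 OR y3 OR NOT y6) — NOT y6 is true.
  10. (y11 OR NOT y8 OR y5) — NOT y8 is true.
  11. (NOT y8 OR y5 OR NOT y10) — NOT y8 is true.
  12. (y12 OR y4 OR y10) — y10 is true.
  13. (NOT y9 OR y7 OR y6) — y7 is true.
  14. (y4 OR NOT y1) — y4 is true.
  15. (NOT y6 OR y11 OR NOT y10) — NOT y6 is true.
  16. (y5 OR y3 OR NOT y8) — NOT y8 is true.
  17. (y12 OR NOT y4 OR NOT y8) — NOT y8 is true.
  18. (y11 OR y1) — y1 is true.
  19. (y8 OR y11 OR y6) — y11 is true.
  20. (y11 OR y9 OR NOT y1) — y9 is true.
  21. (y9 OR NOT y4 OR NOT y12) — y9 is true.
  22. (NOT y1 OR NOT y12) — NOT y12 is true.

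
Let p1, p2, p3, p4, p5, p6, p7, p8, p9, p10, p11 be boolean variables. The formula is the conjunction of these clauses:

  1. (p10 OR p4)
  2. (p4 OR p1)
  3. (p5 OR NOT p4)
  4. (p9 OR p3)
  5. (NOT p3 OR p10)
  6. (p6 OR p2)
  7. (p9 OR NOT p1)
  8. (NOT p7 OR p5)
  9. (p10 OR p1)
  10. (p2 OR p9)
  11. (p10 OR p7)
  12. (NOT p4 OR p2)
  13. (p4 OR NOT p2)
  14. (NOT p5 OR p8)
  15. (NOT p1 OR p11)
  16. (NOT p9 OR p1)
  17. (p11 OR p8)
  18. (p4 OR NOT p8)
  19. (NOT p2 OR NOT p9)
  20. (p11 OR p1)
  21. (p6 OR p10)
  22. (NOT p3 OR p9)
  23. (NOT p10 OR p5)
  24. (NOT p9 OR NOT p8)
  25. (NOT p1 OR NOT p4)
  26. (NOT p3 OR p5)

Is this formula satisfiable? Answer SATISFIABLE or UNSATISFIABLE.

UNSATISFIABLE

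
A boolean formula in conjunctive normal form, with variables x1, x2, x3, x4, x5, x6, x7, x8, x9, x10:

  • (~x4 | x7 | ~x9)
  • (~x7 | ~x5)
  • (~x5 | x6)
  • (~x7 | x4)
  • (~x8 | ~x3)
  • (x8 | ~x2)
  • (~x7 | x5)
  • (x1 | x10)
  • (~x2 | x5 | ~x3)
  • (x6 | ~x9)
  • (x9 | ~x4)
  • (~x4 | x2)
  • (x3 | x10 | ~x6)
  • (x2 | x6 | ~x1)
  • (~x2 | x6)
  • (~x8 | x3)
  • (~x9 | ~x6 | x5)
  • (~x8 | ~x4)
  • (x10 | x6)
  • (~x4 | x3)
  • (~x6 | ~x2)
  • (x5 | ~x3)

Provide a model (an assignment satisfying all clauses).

x10 occurs only positively in the remaining clauses — set x10 = True.
Try x1 = False.
Branch on x2: take x2 = False.
  then x4 is forced to False.
  then x7 is forced to False.
The remaining clauses are satisfied by x3 = True, x5 = True, x6 = True, x8 = False, x9 = False.
Every clause has at least one true literal under this assignment.

x1=F  x2=F  x3=T  x4=F  x5=T  x6=T  x7=F  x8=F  x9=F  x10=T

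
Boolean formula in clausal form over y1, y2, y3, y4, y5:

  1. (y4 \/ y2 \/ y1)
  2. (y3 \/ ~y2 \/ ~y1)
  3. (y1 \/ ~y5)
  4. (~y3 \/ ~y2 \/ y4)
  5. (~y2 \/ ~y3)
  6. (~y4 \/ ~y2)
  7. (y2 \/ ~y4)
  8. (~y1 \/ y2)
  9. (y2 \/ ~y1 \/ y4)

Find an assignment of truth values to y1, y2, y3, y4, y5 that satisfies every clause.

y1 = False, y2 = True, y3 = False, y4 = False, y5 = False

y5 occurs only negated in the remaining clauses — set y5 = False.
Set y1 = False and propagate.
Branch on y2: take y2 = True.
  then y3 is forced to False.
  then y4 is forced to False.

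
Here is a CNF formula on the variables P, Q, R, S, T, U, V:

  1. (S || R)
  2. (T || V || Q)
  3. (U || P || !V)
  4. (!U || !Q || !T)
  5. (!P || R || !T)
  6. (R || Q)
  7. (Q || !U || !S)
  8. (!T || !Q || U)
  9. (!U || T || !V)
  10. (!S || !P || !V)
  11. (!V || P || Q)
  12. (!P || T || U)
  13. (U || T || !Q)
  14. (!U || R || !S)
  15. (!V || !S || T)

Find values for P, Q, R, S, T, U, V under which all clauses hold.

R occurs only positively in the remaining clauses — set R = True.
Set P = False and propagate.
Branch on Q: take Q = False.
  then V is forced to False.
  then T is forced to True.
Branch on S: take S = True.
  then U is forced to False.
Every clause has at least one true literal under this assignment.

P = F  Q = F  R = T  S = T  T = T  U = F  V = F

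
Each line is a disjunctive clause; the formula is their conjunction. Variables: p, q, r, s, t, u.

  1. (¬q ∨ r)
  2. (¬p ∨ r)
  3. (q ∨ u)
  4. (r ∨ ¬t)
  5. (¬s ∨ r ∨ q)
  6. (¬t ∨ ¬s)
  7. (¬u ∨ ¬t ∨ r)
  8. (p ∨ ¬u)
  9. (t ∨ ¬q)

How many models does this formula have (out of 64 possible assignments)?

6

The models are:
  p=0 q=1 r=1 s=0 t=1 u=0
  p=1 q=0 r=1 s=0 t=0 u=1
  p=1 q=0 r=1 s=0 t=1 u=1
  p=1 q=0 r=1 s=1 t=0 u=1
  p=1 q=1 r=1 s=0 t=1 u=0
  p=1 q=1 r=1 s=0 t=1 u=1
That's 6 in total.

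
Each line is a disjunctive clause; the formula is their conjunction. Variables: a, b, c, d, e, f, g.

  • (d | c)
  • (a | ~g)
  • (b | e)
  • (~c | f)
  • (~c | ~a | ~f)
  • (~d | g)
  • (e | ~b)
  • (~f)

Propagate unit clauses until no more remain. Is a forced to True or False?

True

Unit clause (~f) sets f = False.
In (f | ~c), f is now false; ~c must hold, so c = False.
(c | d): since c = False, the clause reduces to (d). d = True.
From (g | ~d) and d = True: g = True.
In (a | ~g), ~g is now false; a must hold, so a = True.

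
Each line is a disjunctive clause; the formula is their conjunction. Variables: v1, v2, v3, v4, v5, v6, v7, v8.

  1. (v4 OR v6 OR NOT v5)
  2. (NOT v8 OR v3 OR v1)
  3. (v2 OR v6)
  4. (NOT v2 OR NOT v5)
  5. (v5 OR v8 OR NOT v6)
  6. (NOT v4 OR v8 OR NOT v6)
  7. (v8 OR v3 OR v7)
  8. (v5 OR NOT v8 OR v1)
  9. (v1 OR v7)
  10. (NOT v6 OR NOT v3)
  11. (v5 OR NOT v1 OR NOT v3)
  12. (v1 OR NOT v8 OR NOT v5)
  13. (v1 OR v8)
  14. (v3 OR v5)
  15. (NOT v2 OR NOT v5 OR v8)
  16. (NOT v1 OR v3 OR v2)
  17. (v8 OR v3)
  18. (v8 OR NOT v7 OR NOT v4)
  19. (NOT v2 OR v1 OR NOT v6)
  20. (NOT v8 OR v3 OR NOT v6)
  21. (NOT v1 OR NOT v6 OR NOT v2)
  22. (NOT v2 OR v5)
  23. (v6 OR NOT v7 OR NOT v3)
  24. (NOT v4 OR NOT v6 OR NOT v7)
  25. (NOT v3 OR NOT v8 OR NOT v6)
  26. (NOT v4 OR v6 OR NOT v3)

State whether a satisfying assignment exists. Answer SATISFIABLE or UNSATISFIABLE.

UNSATISFIABLE

v6 = True:
  propagation gives v3=False, v5=True, v2=False, v1=False; an empty clause results — contradiction.
v6 = False:
  propagation gives v2=True, v5=False; an empty clause results — contradiction.
Every branch closes, so no satisfying assignment exists.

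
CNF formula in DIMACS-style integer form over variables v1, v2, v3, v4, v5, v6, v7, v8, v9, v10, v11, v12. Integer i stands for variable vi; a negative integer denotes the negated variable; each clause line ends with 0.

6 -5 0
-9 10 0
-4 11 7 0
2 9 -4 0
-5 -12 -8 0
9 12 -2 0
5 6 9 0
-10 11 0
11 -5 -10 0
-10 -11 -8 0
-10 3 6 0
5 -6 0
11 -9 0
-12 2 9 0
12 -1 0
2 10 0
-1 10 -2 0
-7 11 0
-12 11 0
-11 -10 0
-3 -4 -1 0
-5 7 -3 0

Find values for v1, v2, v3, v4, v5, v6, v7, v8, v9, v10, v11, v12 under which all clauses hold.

v1=F, v2=T, v3=F, v4=F, v5=T, v6=T, v7=T, v8=F, v9=F, v10=F, v11=T, v12=T

Pure literal: v1 appears only negated; assign v1 = False.
v4 occurs only negated in the remaining clauses — set v4 = False.
Set v2 = True and propagate.
The remaining clauses are satisfied by v3 = False, v5 = True, v6 = True, v7 = True, v8 = False, v9 = False, v10 = False, v11 = True, v12 = True.
Every clause has at least one true literal under this assignment.
Check each clause:
  1. (v6 | ~v5) — v6 is true.
  2. (v10 | ~v9) — ~v9 is true.
  3. (~v4 | v11 | v7) — v11 is true.
  4. (~v4 | v9 | v2) — v2 is true.
  5. (~v8 | ~v5 | ~v12) — ~v8 is true.
  6. (v12 | ~v2 | v9) — v12 is true.
  7. (v9 | v6 | v5) — v5 is true.
  8. (~v10 | v11) — v11 is true.
  9. (~v5 | ~v10 | v11) — v11 is true.
  10. (~v11 | ~v10 | ~v8) — ~v8 is true.
  11. (v6 | ~v10 | v3) — ~v10 is true.
  12. (~v6 | v5) — v5 is true.
  13. (~v9 | v11) — v11 is true.
  14. (v9 | v2 | ~v12) — v2 is true.
  15. (~v1 | v12) — v12 is true.
  16. (v10 | v2) — v2 is true.
  17. (v10 | ~v1 | ~v2) — ~v1 is true.
  18. (~v7 | v11) — v11 is true.
  19. (~v12 | v11) — v11 is true.
  20. (~v10 | ~v11) — ~v10 is true.
  21. (~v1 | ~v4 | ~v3) — ~v4 is true.
  22. (v7 | ~v5 | ~v3) — ~v3 is true.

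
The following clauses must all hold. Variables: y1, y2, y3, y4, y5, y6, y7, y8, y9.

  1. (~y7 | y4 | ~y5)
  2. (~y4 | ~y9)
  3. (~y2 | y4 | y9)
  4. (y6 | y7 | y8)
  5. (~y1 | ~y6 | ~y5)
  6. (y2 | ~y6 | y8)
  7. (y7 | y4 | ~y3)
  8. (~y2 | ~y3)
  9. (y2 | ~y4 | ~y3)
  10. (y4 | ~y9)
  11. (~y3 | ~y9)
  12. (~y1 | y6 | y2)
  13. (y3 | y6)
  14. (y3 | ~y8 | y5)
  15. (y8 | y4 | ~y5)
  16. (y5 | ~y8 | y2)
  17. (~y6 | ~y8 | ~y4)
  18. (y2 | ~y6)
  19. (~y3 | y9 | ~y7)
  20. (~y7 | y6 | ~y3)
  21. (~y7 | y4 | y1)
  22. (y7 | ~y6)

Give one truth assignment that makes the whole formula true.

y1 = True, y2 = True, y3 = False, y4 = True, y5 = False, y6 = True, y7 = True, y8 = False, y9 = False

Branch on y1: take y1 = True.
Set y2 = True and propagate.
  then y3 is forced to False.
  then y6 is forced to True.
  then y5 is forced to False.
  then y8 is forced to False.
  then y7 is forced to True.
Try y4 = True.
  then y9 is forced to False.
Check each clause:
  1. (y4 | ~y7 | ~y5) — ~y5 is true.
  2. (~y9 | ~y4) — ~y9 is true.
  3. (~y2 | y4 | y9) — y4 is true.
  4. (y8 | y7 | y6) — y6 is true.
  5. (~y6 | ~y5 | ~y1) — ~y5 is true.
  6. (y2 | ~y6 | y8) — y2 is true.
  7. (~y3 | y7 | y4) — y4 is true.
  8. (~y3 | ~y2) — ~y3 is true.
  9. (y2 | ~y3 | ~y4) — y2 is true.
  10. (y4 | ~y9) — y4 is true.
  11. (~y3 | ~y9) — ~y3 is true.
  12. (~y1 | y6 | y2) — y2 is true.
  13. (y3 | y6) — y6 is true.
  14. (~y8 | y3 | y5) — ~y8 is true.
  15. (y4 | ~y5 | y8) — ~y5 is true.
  16. (~y8 | y5 | y2) — ~y8 is true.
  17. (~y8 | ~y4 | ~y6) — ~y8 is true.
  18. (y2 | ~y6) — y2 is true.
  19. (y9 | ~y7 | ~y3) — ~y3 is true.
  20. (y6 | ~y3 | ~y7) — ~y3 is true.
  21. (y1 | y4 | ~y7) — y4 is true.
  22. (y7 | ~y6) — y7 is true.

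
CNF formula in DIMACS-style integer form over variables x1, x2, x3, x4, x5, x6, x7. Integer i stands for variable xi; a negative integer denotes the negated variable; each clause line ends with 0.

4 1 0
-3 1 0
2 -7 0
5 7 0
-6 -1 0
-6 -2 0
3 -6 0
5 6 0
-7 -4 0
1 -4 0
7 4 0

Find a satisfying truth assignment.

x1 = 1, x2 = 1, x3 = 0, x4 = 0, x5 = 1, x6 = 0, x7 = 1

Pure literal: x5 appears only positively; assign x5 = True.
Set x1 = True and propagate.
  then x6 is forced to False.
The remaining clauses are satisfied by x2 = True, x3 = False, x4 = False, x7 = True.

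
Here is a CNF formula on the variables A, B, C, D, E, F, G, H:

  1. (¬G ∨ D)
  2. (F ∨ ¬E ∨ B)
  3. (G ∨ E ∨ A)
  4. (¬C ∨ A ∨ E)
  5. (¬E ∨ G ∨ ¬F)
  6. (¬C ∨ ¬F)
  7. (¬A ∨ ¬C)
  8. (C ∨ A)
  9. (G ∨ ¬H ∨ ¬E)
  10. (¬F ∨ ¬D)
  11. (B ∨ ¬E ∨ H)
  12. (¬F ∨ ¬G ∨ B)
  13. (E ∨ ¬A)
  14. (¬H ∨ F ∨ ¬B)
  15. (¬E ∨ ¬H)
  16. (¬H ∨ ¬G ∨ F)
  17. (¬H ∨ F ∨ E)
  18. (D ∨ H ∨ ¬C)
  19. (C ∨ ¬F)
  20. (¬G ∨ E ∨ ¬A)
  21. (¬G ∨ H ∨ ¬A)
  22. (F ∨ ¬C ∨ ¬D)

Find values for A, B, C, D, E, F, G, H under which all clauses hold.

Branch on A: take A = True.
  then C is forced to False.
  then E is forced to True.
  then H is forced to False.
  then B is forced to True.
  then F is forced to False.
  then G is forced to False.
D is now unconstrained; take D = True.

A=True, B=True, C=False, D=True, E=True, F=False, G=False, H=False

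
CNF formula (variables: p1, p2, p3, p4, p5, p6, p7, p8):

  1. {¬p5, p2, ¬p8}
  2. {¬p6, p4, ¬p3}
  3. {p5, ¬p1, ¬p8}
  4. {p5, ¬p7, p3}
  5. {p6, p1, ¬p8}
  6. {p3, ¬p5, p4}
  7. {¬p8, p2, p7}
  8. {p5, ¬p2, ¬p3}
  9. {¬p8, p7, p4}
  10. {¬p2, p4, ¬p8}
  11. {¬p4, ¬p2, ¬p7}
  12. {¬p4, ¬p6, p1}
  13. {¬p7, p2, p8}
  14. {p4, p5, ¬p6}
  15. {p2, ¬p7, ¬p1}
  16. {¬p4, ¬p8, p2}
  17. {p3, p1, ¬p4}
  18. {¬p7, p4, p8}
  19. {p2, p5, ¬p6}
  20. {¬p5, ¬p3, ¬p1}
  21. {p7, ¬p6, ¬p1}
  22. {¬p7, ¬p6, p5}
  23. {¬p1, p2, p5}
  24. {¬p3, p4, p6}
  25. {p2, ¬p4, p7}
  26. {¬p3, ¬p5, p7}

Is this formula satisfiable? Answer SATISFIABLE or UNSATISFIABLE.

Try p1 = True.
Branch on p2: take p2 = True.
The remaining clauses are satisfied by p3 = False, p4 = True, p5 = False, p6 = False, p7 = False, p8 = False.
Every clause has at least one true literal under this assignment.
So p1=True, p2=True, p3=False, p4=True, p5=False, p6=False, p7=False, p8=False is a satisfying assignment.

SATISFIABLE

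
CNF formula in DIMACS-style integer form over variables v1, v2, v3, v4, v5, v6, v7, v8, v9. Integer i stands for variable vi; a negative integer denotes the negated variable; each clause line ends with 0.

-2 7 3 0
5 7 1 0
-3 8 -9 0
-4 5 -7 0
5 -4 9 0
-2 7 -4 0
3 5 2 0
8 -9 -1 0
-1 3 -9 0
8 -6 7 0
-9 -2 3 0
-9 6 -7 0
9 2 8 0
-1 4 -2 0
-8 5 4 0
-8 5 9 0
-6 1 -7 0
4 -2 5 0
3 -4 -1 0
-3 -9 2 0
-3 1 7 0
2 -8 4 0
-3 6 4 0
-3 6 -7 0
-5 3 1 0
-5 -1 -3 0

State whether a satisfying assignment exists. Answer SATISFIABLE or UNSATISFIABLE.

UNSATISFIABLE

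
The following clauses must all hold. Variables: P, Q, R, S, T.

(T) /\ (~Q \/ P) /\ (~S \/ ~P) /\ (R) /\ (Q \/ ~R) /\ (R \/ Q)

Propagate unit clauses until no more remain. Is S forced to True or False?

False

(T) stands alone — T = True.
Unit clause (R) sets R = True.
From (~R \/ Q) and R = True: Q = True.
(~Q \/ P): since Q = True, the clause reduces to (P). P = True.
In (~S \/ ~P), ~P is now false; ~S must hold, so S = False.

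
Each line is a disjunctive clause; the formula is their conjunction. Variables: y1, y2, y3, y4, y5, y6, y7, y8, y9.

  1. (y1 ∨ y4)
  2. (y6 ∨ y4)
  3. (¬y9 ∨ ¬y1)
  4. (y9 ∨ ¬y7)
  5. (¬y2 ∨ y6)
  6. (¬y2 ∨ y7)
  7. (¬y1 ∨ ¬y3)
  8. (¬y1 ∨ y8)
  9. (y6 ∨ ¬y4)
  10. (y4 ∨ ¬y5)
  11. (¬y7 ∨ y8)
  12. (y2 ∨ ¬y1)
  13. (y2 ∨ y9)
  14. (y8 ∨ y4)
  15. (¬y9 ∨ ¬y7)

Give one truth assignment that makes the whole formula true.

y1 = F, y2 = F, y3 = T, y4 = T, y5 = F, y6 = T, y7 = F, y8 = F, y9 = T

Pure literal: y5 appears only negated; assign y5 = False.
Pure literal: y6 appears only positively; assign y6 = True.
Try y1 = False.
  then y4 is forced to True.
Branch on y2: take y2 = False.
  then y9 is forced to True.
  then y7 is forced to False.
y3, y8 are now unconstrained; take y3 = True, y8 = False.
Every clause has at least one true literal under this assignment.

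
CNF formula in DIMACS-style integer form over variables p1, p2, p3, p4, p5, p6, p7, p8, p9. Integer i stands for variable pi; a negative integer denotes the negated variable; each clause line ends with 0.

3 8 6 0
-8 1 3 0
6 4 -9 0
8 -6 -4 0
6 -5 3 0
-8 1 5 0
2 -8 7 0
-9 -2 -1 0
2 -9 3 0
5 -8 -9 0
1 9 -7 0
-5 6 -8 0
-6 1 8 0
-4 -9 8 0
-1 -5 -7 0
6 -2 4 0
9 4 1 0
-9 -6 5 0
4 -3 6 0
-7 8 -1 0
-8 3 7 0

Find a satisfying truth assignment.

p1=T, p2=T, p3=T, p4=T, p5=F, p6=F, p7=T, p8=T, p9=F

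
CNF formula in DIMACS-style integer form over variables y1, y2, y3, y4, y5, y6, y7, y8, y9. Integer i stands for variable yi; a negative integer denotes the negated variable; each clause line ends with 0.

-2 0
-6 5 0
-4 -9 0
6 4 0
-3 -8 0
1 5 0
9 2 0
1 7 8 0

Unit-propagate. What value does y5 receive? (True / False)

True

(¬y2) is a unit clause: y2 = False.
In (y2 ∨ y9), y2 is now false; y9 must hold, so y9 = True.
(¬y9 ∨ ¬y4): since y9 = True, the clause reduces to (¬y4). y4 = False.
(y4 ∨ y6): since y4 = False, the clause reduces to (y6). y6 = True.
(y5 ∨ ¬y6) with y6 = True leaves only y5, so y5 = True.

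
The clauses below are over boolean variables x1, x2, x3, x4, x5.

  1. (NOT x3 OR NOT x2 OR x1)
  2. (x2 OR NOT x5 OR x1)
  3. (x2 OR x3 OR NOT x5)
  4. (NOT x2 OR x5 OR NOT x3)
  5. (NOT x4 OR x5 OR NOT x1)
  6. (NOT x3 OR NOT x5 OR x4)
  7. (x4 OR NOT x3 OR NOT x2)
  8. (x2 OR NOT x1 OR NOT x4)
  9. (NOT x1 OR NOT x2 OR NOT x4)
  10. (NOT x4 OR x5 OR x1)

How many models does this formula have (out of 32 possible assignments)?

9

Split on x2, then x1.
  x2=T, x1=T: remaining (x3,x4,x5) ∈ {(F,F,F); (F,F,T)} — 2.
  x2=T, x1=F: remaining (x3,x4,x5) ∈ {(F,F,F); (F,F,T); (F,T,T)} — 3.
  x2=F, x1=T: remaining (x3,x4,x5) ∈ {(F,F,F); (T,F,F)} — 2.
  x2=F, x1=F: remaining (x3,x4,x5) ∈ {(F,F,F); (T,F,F)} — 2.
Total: 2 + 3 + 2 + 2 = 9.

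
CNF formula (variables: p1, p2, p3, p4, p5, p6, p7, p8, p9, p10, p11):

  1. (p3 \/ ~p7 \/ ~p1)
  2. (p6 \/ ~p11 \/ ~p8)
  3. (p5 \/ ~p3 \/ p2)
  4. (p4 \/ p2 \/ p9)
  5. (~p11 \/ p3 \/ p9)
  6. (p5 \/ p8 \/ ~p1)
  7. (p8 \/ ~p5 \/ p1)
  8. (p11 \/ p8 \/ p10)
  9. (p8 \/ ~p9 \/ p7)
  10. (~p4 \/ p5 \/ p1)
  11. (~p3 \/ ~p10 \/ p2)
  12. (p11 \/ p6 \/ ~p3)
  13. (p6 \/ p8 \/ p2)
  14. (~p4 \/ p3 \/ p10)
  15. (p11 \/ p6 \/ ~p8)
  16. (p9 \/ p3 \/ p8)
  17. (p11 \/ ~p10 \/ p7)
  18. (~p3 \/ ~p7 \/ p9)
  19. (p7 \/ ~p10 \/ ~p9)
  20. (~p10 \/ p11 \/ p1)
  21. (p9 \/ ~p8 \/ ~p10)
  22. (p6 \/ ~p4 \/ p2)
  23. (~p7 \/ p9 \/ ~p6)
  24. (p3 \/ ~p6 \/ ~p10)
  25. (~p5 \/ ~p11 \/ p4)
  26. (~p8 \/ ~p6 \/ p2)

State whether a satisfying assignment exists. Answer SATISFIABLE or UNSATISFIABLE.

p2 occurs only positively in the remaining clauses — set p2 = True.
Set p1 = True and propagate.
Set p3 = True and propagate.
Set p4 = True and propagate.
The remaining clauses are satisfied by p5 = False, p6 = True, p7 = False, p8 = True, p9 = True, p10 = False, p11 = True.
Every clause has at least one true literal under this assignment.
So p1=True, p2=True, p3=True, p4=True, p5=False, p6=True, p7=False, p8=True, p9=True, p10=False, p11=True is a satisfying assignment.

SATISFIABLE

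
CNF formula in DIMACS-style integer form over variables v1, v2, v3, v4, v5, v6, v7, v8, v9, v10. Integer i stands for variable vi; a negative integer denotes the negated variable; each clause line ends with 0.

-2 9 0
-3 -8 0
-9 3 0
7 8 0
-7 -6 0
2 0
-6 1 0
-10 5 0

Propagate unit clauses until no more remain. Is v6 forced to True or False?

False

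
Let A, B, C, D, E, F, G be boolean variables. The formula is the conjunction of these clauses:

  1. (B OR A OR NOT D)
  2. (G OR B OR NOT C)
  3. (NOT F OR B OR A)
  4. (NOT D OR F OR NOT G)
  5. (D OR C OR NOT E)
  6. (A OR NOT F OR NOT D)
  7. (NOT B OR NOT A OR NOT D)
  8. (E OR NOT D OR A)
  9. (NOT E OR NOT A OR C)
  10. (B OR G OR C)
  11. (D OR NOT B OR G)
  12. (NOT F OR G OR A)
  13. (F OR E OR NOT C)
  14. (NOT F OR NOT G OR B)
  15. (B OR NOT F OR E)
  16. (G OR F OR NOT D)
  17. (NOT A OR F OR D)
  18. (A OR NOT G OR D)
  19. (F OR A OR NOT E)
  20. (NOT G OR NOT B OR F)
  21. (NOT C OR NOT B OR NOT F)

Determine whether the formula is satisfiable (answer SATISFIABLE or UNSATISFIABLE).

SATISFIABLE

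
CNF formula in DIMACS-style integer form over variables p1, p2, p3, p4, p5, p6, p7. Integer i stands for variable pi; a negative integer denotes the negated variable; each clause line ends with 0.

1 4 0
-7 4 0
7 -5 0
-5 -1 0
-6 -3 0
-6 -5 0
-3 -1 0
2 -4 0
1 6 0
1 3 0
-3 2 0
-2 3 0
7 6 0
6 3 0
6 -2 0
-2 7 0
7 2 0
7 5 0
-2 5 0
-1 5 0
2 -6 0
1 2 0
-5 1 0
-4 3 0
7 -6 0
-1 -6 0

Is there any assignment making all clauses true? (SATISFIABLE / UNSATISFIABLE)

p1 = True:
  propagation gives p5=False; an empty clause results — contradiction.
p1 = False:
  propagation gives p4=True, p2=True, p6=True, p3=False; an empty clause results — contradiction.
Every branch closes, so no satisfying assignment exists.

UNSATISFIABLE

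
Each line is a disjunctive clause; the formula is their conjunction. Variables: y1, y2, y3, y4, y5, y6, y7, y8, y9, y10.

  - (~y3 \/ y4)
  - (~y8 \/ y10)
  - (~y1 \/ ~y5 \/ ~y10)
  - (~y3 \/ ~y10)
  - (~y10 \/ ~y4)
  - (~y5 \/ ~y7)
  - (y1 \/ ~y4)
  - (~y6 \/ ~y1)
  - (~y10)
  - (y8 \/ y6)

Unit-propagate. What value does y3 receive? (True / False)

Unit clause (~y10) sets y10 = False.
In (~y8 \/ y10), y10 is now false; ~y8 must hold, so y8 = False.
(y6 \/ y8) with y8 = False leaves only y6, so y6 = True.
In (~y6 \/ ~y1), ~y6 is now false; ~y1 must hold, so y1 = False.
(~y4 \/ y1): since y1 = False, the clause reduces to (~y4). y4 = False.
(~y3 \/ y4) with y4 = False leaves only ~y3, so y3 = False.

False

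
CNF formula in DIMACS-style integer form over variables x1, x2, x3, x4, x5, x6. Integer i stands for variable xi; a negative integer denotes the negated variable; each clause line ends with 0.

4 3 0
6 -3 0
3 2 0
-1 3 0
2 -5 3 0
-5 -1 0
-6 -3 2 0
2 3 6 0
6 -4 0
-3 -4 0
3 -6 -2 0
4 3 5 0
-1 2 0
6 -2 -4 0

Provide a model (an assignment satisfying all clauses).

x1=False, x2=True, x3=True, x4=False, x5=True, x6=True

x1 occurs only negated in the remaining clauses — set x1 = False.
Try x2 = True.
Set x3 = True and propagate.
  then x6 is forced to True.
  then x4 is forced to False.
x5 is now unconstrained; take x5 = True.
Every clause has at least one true literal under this assignment.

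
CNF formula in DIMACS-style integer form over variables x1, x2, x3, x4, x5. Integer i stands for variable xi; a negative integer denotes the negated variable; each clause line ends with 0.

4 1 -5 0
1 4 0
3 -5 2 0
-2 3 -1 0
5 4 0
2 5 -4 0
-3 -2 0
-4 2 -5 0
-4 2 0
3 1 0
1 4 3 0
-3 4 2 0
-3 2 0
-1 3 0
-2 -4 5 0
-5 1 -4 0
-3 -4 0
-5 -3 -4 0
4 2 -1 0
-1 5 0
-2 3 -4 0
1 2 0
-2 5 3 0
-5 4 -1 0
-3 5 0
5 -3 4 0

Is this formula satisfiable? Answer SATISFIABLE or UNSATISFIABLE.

UNSATISFIABLE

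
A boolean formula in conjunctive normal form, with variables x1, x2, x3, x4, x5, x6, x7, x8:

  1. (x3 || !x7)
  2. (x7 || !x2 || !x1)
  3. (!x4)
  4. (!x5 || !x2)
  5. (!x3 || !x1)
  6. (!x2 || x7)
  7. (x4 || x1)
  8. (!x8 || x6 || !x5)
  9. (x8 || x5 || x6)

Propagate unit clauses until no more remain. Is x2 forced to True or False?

False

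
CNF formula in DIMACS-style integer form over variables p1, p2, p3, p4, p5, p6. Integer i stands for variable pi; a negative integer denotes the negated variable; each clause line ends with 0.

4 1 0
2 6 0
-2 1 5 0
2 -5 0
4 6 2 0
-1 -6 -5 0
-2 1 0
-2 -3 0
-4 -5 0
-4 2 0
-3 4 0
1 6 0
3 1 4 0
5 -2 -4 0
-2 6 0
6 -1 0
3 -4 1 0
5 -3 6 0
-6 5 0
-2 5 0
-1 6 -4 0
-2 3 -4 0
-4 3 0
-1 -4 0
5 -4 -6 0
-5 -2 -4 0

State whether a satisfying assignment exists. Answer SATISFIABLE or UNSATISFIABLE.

p4 = True:
  propagation gives p5=False, p2=True; an empty clause results — contradiction.
p4 = False:
  propagation gives p1=True, p3=False, p6=True, p5=False; an empty clause results — contradiction.
Every branch closes, so no satisfying assignment exists.

UNSATISFIABLE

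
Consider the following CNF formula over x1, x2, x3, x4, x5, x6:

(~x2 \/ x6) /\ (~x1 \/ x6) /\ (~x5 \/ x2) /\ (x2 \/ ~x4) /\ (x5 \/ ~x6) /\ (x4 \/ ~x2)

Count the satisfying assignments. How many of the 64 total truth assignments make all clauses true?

6

The models are:
  x1=F x2=F x3=F x4=F x5=F x6=F
  x1=F x2=F x3=T x4=F x5=F x6=F
  x1=F x2=T x3=F x4=T x5=T x6=T
  x1=F x2=T x3=T x4=T x5=T x6=T
  x1=T x2=T x3=F x4=T x5=T x6=T
  x1=T x2=T x3=T x4=T x5=T x6=T
Count: 6.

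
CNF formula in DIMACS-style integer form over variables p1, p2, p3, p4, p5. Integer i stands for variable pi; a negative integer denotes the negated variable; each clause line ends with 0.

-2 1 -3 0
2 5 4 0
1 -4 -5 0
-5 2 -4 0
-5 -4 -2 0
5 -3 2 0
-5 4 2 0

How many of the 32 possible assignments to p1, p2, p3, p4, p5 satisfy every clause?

Case analysis on p2 and p5:
  p2=T, p5=T: remaining (p1,p3,p4) ∈ {(F,F,F); (T,F,F); (T,T,F)} — 3.
  p2=T, p5=F: p4 free; 3 ways for (p1,p3) × 2^1 = 6.
  p2=F, p5=T: a clause becomes empty — 0.
  p2=F, p5=F: remaining (p1,p3,p4) ∈ {(F,F,T); (T,F,T)} — 2.
Total: 3 + 6 + 0 + 2 = 11.

11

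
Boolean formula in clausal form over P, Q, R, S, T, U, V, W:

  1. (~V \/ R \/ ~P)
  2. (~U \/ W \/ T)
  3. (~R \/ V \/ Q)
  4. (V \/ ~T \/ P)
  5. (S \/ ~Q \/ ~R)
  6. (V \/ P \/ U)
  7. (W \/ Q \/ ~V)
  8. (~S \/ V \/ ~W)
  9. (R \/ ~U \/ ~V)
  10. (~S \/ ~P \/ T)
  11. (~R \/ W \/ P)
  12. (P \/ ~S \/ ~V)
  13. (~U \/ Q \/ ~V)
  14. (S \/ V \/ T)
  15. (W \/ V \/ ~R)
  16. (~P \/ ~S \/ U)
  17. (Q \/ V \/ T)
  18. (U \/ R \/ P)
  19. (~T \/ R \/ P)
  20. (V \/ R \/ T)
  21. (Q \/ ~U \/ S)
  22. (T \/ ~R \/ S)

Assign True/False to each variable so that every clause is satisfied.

P=T  Q=T  R=F  S=F  T=T  U=T  V=F  W=T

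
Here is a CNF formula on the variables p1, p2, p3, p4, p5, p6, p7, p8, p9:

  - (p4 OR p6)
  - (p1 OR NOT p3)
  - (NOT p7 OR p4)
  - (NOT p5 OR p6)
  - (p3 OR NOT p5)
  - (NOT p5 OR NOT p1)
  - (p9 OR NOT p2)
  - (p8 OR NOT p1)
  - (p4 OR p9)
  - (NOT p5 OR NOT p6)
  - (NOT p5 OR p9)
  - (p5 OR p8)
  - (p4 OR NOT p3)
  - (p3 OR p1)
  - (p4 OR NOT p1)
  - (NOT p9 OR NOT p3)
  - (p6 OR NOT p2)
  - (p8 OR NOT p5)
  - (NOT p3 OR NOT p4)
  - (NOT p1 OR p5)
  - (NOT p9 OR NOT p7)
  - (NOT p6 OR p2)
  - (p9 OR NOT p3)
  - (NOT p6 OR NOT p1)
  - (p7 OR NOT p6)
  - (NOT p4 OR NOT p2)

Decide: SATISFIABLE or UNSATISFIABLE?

UNSATISFIABLE

p5 = True:
  propagation gives p6=True; an empty clause results — contradiction.
p5 = False:
  propagation gives p8=True, p1=False, p3=False; an empty clause results — contradiction.
Every branch closes, so no satisfying assignment exists.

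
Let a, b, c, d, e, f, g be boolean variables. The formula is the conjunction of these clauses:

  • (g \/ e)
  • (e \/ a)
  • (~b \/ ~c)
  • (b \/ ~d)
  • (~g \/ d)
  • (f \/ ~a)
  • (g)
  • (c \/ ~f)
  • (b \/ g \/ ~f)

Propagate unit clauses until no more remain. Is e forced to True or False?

(g) is a unit clause: g = True.
In (~g \/ d), ~g is now false; d must hold, so d = True.
In (~d \/ b), ~d is now false; b must hold, so b = True.
(~b \/ ~c): since b = True, the clause reduces to (~c). c = False.
(~f \/ c): since c = False, the clause reduces to (~f). f = False.
From (~a \/ f) and f = False: a = False.
In (a \/ e), a is now false; e must hold, so e = True.

True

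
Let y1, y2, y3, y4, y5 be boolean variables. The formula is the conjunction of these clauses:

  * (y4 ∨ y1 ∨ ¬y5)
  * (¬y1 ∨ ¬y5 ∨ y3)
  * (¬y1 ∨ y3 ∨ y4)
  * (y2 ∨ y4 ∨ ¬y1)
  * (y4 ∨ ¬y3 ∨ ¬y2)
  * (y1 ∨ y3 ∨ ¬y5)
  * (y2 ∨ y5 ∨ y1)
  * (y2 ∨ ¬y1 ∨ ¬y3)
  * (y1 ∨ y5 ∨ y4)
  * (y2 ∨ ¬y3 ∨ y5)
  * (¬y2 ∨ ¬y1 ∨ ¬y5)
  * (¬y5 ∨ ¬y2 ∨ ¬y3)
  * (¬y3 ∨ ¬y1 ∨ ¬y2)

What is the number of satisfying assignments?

Satisfying assignments:
  y1=F y2=F y3=T y4=T y5=T
  y1=F y2=T y3=F y4=T y5=F
  y1=F y2=T y3=T y4=T y5=F
  y1=T y2=F y3=F y4=T y5=F
  y1=T y2=T y3=F y4=T y5=F
Count: 5.

5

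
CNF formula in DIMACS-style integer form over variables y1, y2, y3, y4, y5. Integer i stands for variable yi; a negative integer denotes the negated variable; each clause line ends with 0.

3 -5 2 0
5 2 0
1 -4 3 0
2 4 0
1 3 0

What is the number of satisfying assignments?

14

Split on y2, then y3.
  y2=T, y3=T: y1, y4, y5 free → 2^3 = 8.
  y2=T, y3=F: remaining (y1,y4,y5) ∈ {(T,F,F); (T,F,T); (T,T,F); (T,T,T)} — 4.
  y2=F, y3=T: remaining (y1,y4,y5) ∈ {(F,T,T); (T,T,T)} — 2.
  y2=F, y3=F: a clause becomes empty — 0.
Total: 8 + 4 + 2 + 0 = 14.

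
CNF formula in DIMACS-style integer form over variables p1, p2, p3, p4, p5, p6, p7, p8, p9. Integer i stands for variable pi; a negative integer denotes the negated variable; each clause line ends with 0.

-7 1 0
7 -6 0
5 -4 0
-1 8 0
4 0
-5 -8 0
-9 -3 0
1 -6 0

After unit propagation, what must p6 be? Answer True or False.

(p4) is a unit clause: p4 = True.
From (p5 | ~p4) and p4 = True: p5 = True.
(~p5 | ~p8) with p5 = True leaves only ~p8, so p8 = False.
In (p8 | ~p1), p8 is now false; ~p1 must hold, so p1 = False.
(~p7 | p1): since p1 = False, the clause reduces to (~p7). p7 = False.
In (p7 | ~p6), p7 is now false; ~p6 must hold, so p6 = False.

False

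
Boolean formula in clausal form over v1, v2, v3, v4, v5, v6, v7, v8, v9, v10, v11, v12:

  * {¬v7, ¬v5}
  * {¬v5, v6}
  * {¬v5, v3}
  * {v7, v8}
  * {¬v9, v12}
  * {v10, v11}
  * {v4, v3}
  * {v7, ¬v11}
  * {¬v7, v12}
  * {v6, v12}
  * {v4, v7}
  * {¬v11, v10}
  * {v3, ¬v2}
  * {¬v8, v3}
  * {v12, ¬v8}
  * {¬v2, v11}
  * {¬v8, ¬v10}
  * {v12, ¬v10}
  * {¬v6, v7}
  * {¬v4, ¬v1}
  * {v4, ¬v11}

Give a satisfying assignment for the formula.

v1=False, v2=False, v3=True, v4=False, v5=False, v6=True, v7=True, v8=False, v9=True, v10=True, v11=False, v12=True

Check each clause:
  1. {¬v5, ¬v7} — ¬v5 is true.
  2. {v6, ¬v5} — ¬v5 is true.
  3. {¬v5, v3} — v3 is true.
  4. {v8, v7} — v7 is true.
  5. {v12, ¬v9} — v12 is true.
  6. {v10, v11} — v10 is true.
  7. {v4, v3} — v3 is true.
  8. {¬v11, v7} — ¬v11 is true.
  9. {v12, ¬v7} — v12 is true.
  10. {v6, v12} — v12 is true.
  11. {v4, v7} — v7 is true.
  12. {¬v11, v10} — v10 is true.
  13. {¬v2, v3} — v3 is true.
  14. {v3, ¬v8} — ¬v8 is true.
  15. {¬v8, v12} — ¬v8 is true.
  16. {v11, ¬v2} — ¬v2 is true.
  17. {¬v8, ¬v10} — ¬v8 is true.
  18. {¬v10, v12} — v12 is true.
  19. {v7, ¬v6} — v7 is true.
  20. {¬v1, ¬v4} — ¬v4 is true.
  21. {v4, ¬v11} — ¬v11 is true.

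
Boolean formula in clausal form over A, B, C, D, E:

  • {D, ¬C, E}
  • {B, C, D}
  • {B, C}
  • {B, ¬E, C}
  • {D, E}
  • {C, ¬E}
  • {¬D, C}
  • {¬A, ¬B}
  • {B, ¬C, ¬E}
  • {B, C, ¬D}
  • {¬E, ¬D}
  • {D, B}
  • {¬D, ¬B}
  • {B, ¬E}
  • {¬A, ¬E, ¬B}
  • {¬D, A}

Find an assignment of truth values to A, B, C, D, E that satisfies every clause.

A=F, B=T, C=T, D=F, E=T

Branch on A: take A = False.
  then D is forced to False.
  then E is forced to True.
  then C is forced to True.
  then B is forced to True.
Check each clause:
  1. {D, ¬C, E} — E is true.
  2. {C, D, B} — B is true.
  3. {C, B} — B is true.
  4. {B, C, ¬E} — C is true.
  5. {D, E} — E is true.
  6. {¬E, C} — C is true.
  7. {¬D, C} — C is true.
  8. {¬A, ¬B} — ¬A is true.
  9. {¬C, B, ¬E} — B is true.
  10. {C, B, ¬D} — B is true.
  11. {¬E, ¬D} — ¬D is true.
  12. {B, D} — B is true.
  13. {¬D, ¬B} — ¬D is true.
  14. {¬E, B} — B is true.
  15. {¬B, ¬E, ¬A} — ¬A is true.
  16. {A, ¬D} — ¬D is true.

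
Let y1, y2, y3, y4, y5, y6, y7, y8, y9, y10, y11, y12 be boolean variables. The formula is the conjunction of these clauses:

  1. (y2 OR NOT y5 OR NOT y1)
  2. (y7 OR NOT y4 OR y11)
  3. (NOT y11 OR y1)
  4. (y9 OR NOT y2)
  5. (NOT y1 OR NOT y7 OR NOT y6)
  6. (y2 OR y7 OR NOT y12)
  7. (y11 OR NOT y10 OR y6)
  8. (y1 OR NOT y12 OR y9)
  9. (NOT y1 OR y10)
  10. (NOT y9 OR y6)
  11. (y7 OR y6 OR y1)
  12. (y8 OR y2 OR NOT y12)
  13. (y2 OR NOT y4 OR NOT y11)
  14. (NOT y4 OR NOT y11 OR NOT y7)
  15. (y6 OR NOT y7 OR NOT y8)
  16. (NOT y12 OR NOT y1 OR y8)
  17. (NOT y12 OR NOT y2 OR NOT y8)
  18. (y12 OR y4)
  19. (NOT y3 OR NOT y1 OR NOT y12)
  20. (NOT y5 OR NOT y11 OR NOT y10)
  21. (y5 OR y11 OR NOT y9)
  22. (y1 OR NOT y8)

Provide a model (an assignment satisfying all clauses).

y1 = F  y2 = F  y3 = T  y4 = T  y5 = T  y6 = T  y7 = T  y8 = F  y9 = T  y10 = T  y11 = F  y12 = F

Check each clause:
  1. (NOT y1 OR y2 OR NOT y5) — NOT y1 is true.
  2. (NOT y4 OR y7 OR y11) — y7 is true.
  3. (NOT y11 OR y1) — NOT y11 is true.
  4. (y9 OR NOT y2) — y9 is true.
  5. (NOT y7 OR NOT y6 OR NOT y1) — NOT y1 is true.
  6. (y2 OR NOT y12 OR y7) — NOT y12 is true.
  7. (NOT y10 OR y11 OR y6) — y6 is true.
  8. (NOT y12 OR y1 OR y9) — NOT y12 is true.
  9. (NOT y1 OR y10) — y10 is true.
  10. (NOT y9 OR y6) — y6 is true.
  11. (y6 OR y1 OR y7) — y6 is true.
  12. (y8 OR NOT y12 OR y2) — NOT y12 is true.
  13. (NOT y11 OR NOT y4 OR y2) — NOT y11 is true.
  14. (NOT y4 OR NOT y7 OR NOT y11) — NOT y11 is true.
  15. (y6 OR NOT y8 OR NOT y7) — NOT y8 is true.
  16. (y8 OR NOT y12 OR NOT y1) — NOT y12 is true.
  17. (NOT y8 OR NOT y2 OR NOT y12) — NOT y8 is true.
  18. (y12 OR y4) — y4 is true.
  19. (NOT y12 OR NOT y1 OR NOT y3) — NOT y12 is true.
  20. (NOT y10 OR NOT y11 OR NOT y5) — NOT y11 is true.
  21. (y5 OR NOT y9 OR y11) — y5 is true.
  22. (y1 OR NOT y8) — NOT y8 is true.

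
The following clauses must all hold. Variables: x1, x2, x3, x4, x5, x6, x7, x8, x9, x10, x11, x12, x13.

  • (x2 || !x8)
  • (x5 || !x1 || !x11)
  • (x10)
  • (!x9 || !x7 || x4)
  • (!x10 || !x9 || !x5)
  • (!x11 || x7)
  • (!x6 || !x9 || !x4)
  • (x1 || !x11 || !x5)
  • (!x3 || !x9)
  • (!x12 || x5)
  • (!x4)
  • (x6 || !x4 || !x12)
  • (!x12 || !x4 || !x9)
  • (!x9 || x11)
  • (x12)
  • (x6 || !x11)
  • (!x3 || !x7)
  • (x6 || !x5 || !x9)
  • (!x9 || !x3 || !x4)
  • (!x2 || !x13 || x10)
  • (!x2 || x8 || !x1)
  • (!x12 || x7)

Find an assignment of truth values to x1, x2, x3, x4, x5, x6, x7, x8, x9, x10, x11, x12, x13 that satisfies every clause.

x1=False, x2=True, x3=False, x4=False, x5=True, x6=True, x7=True, x8=True, x9=False, x10=True, x11=False, x12=True, x13=True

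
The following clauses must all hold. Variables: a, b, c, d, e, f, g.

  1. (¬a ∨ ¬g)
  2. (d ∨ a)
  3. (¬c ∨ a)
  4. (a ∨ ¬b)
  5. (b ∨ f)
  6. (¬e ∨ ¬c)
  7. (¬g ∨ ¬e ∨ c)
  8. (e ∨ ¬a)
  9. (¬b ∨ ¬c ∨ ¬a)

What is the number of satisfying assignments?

Case analysis on a and c:
  a=T, c=T: a clause becomes empty — 0.
  a=T, c=F: d free; 3 ways for (b,e,f,g) × 2^1 = 6.
  a=F, c=T: a clause becomes empty — 0.
  a=F, c=F: remaining (b,d,e,f,g) ∈ {(F,T,F,T,F); (F,T,F,T,T); (F,T,T,T,F)} — 3.
Total: 0 + 6 + 0 + 3 = 9.

9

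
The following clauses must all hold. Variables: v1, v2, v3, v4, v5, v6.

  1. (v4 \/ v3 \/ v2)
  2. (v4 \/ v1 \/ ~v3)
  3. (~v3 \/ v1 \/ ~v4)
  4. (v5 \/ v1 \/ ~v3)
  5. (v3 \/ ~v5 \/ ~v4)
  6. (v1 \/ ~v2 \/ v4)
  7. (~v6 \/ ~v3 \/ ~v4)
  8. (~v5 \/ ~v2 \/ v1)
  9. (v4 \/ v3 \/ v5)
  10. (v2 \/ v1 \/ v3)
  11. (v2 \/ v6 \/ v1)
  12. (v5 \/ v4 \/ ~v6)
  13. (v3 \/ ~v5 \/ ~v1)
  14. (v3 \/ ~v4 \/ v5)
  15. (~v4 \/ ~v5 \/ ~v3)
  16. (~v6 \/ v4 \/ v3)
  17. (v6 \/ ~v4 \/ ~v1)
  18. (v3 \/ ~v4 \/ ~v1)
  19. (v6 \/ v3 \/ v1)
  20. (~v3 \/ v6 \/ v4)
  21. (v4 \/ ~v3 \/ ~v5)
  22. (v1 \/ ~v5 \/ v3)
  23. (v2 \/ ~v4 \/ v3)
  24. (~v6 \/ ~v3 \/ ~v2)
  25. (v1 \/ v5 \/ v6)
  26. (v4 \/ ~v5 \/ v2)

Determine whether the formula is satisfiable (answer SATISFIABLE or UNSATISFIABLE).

v3 = True:
  v4 = True:
    propagation gives v1=True, v6=False; an empty clause results — contradiction.
  v4 = False:
    propagation gives v1=True, v6=True, v5=True; an empty clause results — contradiction.
v3 = False:
  v4 = True:
    propagation gives v5=False; an empty clause results — contradiction.
  v4 = False:
    propagation gives v2=True, v1=True, v5=True; an empty clause results — contradiction.
Every branch closes, so no satisfying assignment exists.

UNSATISFIABLE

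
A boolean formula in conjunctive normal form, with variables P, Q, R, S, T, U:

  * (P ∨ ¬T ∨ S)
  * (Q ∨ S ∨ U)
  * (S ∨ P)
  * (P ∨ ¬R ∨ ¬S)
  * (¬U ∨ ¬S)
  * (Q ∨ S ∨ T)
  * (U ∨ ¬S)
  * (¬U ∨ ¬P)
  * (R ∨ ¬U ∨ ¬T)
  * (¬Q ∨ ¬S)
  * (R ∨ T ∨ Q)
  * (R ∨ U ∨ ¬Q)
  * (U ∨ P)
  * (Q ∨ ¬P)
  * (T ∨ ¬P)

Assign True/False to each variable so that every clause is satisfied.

P = T, Q = T, R = T, S = F, T = T, U = F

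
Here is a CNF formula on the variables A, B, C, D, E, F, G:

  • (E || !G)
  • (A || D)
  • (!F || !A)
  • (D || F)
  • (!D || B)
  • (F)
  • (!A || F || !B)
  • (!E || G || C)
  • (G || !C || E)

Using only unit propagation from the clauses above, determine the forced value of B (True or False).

Unit clause (F) sets F = True.
From (!A || !F) and F = True: A = False.
From (A || D) and A = False: D = True.
In (!D || B), !D is now false; B must hold, so B = True.

True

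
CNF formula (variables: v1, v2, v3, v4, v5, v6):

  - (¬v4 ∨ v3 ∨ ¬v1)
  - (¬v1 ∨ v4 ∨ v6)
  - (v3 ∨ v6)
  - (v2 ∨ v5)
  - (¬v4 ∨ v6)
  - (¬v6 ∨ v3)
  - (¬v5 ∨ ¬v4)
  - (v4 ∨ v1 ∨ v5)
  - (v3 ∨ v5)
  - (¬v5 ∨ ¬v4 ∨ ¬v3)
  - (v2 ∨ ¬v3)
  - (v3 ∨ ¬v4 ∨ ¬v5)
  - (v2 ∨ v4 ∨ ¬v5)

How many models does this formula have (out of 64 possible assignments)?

6

The models are:
  v1=F v2=T v3=T v4=F v5=T v6=F
  v1=F v2=T v3=T v4=F v5=T v6=T
  v1=F v2=T v3=T v4=T v5=F v6=T
  v1=T v2=T v3=T v4=F v5=F v6=T
  v1=T v2=T v3=T v4=F v5=T v6=T
  v1=T v2=T v3=T v4=T v5=F v6=T
That's 6 in total.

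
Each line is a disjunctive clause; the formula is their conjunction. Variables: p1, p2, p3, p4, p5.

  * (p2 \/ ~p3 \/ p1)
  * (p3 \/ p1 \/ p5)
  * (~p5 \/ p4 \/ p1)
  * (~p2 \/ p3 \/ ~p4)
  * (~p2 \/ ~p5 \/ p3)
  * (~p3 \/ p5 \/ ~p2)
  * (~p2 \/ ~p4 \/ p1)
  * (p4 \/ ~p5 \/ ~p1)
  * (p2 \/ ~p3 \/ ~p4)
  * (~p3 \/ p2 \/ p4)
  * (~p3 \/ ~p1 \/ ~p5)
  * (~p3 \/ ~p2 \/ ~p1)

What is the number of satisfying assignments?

5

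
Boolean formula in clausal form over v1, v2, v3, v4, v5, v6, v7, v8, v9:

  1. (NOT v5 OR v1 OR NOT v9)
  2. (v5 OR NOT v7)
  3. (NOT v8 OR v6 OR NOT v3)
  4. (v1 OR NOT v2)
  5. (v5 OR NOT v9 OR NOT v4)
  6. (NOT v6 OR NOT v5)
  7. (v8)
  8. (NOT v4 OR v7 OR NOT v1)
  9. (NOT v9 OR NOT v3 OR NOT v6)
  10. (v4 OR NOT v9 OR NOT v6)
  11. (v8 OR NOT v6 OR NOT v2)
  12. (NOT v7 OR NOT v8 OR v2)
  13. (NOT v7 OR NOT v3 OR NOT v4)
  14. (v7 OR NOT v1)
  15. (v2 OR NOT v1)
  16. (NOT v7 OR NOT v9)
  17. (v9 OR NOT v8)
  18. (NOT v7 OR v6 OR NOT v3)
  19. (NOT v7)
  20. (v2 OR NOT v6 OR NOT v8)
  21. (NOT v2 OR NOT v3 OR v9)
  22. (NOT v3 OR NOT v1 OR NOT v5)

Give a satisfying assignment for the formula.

v1 = False, v2 = False, v3 = False, v4 = False, v5 = False, v6 = False, v7 = False, v8 = True, v9 = True

Check each clause:
  1. (NOT v5 OR v1 OR NOT v9) — NOT v5 is true.
  2. (v5 OR NOT v7) — NOT v7 is true.
  3. (NOT v8 OR v6 OR NOT v3) — NOT v3 is true.
  4. (v1 OR NOT v2) — NOT v2 is true.
  5. (v5 OR NOT v9 OR NOT v4) — NOT v4 is true.
  6. (NOT v5 OR NOT v6) — NOT v6 is true.
  7. (v8) — v8 is true.
  8. (NOT v4 OR NOT v1 OR v7) — NOT v4 is true.
  9. (NOT v3 OR NOT v6 OR NOT v9) — NOT v6 is true.
  10. (v4 OR NOT v9 OR NOT v6) — NOT v6 is true.
  11. (v8 OR NOT v6 OR NOT v2) — v8 is true.
  12. (NOT v8 OR NOT v7 OR v2) — NOT v7 is true.
  13. (NOT v4 OR NOT v3 OR NOT v7) — NOT v7 is true.
  14. (v7 OR NOT v1) — NOT v1 is true.
  15. (v2 OR NOT v1) — NOT v1 is true.
  16. (NOT v7 OR NOT v9) — NOT v7 is true.
  17. (NOT v8 OR v9) — v9 is true.
  18. (v6 OR NOT v7 OR NOT v3) — NOT v7 is true.
  19. (NOT v7) — NOT v7 is true.
  20. (NOT v6 OR v2 OR NOT v8) — NOT v6 is true.
  21. (v9 OR NOT v3 OR NOT v2) — v9 is true.
  22. (NOT v1 OR NOT v5 OR NOT v3) — NOT v5 is true.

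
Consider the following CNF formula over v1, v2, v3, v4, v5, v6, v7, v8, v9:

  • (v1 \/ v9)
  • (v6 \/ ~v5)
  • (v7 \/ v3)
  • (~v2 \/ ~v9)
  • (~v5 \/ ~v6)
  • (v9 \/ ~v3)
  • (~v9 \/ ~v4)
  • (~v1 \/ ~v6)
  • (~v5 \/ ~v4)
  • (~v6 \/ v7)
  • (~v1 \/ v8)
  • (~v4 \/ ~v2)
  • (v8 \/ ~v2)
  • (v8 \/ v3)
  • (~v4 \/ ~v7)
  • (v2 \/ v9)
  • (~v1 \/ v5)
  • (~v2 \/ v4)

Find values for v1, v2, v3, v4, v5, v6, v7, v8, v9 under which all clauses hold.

v1=F  v2=F  v3=T  v4=F  v5=F  v6=T  v7=T  v8=F  v9=T

Branch on v1: take v1 = False.
  then v9 is forced to True.
  then v2 is forced to False.
  then v4 is forced to False.
For the remaining variables, v3 = True, v5 = False, v6 = True, v7 = True, v8 = False works.
Every clause has at least one true literal under this assignment.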